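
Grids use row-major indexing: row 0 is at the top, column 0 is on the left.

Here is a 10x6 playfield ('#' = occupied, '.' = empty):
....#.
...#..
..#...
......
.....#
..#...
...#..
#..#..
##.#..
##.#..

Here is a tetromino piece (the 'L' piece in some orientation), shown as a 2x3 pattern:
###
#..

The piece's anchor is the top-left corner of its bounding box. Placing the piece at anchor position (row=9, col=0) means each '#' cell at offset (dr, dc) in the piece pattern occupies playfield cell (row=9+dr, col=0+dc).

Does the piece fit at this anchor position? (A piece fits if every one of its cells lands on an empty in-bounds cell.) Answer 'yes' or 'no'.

Check each piece cell at anchor (9, 0):
  offset (0,0) -> (9,0): occupied ('#') -> FAIL
  offset (0,1) -> (9,1): occupied ('#') -> FAIL
  offset (0,2) -> (9,2): empty -> OK
  offset (1,0) -> (10,0): out of bounds -> FAIL
All cells valid: no

Answer: no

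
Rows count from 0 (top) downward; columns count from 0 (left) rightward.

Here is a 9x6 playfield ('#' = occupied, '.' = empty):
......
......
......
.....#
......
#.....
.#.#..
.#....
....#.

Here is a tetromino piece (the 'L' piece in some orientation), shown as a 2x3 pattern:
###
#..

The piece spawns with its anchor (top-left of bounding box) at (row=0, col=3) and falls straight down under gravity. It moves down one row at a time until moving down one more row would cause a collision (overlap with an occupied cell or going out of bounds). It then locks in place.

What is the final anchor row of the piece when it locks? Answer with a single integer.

Spawn at (row=0, col=3). Try each row:
  row 0: fits
  row 1: fits
  row 2: fits
  row 3: blocked -> lock at row 2

Answer: 2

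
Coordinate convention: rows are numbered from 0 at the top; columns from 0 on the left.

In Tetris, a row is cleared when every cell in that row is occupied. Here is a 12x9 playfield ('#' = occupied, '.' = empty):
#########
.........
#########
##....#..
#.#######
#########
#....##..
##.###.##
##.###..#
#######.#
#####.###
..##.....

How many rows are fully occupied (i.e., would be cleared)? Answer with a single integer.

Check each row:
  row 0: 0 empty cells -> FULL (clear)
  row 1: 9 empty cells -> not full
  row 2: 0 empty cells -> FULL (clear)
  row 3: 6 empty cells -> not full
  row 4: 1 empty cell -> not full
  row 5: 0 empty cells -> FULL (clear)
  row 6: 6 empty cells -> not full
  row 7: 2 empty cells -> not full
  row 8: 3 empty cells -> not full
  row 9: 1 empty cell -> not full
  row 10: 1 empty cell -> not full
  row 11: 7 empty cells -> not full
Total rows cleared: 3

Answer: 3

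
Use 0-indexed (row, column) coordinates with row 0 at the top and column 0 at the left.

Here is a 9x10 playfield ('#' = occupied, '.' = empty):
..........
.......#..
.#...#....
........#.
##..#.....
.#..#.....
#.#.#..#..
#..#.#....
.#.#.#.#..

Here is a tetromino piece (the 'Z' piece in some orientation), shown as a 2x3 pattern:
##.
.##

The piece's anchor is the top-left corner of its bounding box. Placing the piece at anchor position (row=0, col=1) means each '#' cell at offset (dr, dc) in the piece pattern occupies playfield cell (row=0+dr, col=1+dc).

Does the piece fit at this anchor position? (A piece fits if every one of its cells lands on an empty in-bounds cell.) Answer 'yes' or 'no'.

Check each piece cell at anchor (0, 1):
  offset (0,0) -> (0,1): empty -> OK
  offset (0,1) -> (0,2): empty -> OK
  offset (1,1) -> (1,2): empty -> OK
  offset (1,2) -> (1,3): empty -> OK
All cells valid: yes

Answer: yes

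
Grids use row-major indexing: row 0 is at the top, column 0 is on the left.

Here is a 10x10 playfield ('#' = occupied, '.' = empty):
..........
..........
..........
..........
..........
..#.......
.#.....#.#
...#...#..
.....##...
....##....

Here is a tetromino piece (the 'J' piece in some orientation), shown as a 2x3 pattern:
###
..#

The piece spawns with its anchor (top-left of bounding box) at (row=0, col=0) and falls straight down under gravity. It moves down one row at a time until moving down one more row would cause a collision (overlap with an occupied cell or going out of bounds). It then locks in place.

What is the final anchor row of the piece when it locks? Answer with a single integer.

Answer: 3

Derivation:
Spawn at (row=0, col=0). Try each row:
  row 0: fits
  row 1: fits
  row 2: fits
  row 3: fits
  row 4: blocked -> lock at row 3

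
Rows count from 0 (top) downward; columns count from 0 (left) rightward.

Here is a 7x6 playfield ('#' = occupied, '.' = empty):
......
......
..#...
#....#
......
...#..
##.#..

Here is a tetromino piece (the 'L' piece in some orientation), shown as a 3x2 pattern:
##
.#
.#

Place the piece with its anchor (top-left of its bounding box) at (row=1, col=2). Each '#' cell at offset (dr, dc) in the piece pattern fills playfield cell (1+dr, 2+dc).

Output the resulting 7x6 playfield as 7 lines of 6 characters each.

Answer: ......
..##..
..##..
#..#.#
......
...#..
##.#..

Derivation:
Fill (1+0,2+0) = (1,2)
Fill (1+0,2+1) = (1,3)
Fill (1+1,2+1) = (2,3)
Fill (1+2,2+1) = (3,3)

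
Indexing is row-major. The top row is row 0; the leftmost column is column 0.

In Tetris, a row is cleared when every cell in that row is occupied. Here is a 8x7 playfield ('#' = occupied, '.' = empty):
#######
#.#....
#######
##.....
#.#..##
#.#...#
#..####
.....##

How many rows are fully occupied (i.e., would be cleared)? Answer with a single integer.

Check each row:
  row 0: 0 empty cells -> FULL (clear)
  row 1: 5 empty cells -> not full
  row 2: 0 empty cells -> FULL (clear)
  row 3: 5 empty cells -> not full
  row 4: 3 empty cells -> not full
  row 5: 4 empty cells -> not full
  row 6: 2 empty cells -> not full
  row 7: 5 empty cells -> not full
Total rows cleared: 2

Answer: 2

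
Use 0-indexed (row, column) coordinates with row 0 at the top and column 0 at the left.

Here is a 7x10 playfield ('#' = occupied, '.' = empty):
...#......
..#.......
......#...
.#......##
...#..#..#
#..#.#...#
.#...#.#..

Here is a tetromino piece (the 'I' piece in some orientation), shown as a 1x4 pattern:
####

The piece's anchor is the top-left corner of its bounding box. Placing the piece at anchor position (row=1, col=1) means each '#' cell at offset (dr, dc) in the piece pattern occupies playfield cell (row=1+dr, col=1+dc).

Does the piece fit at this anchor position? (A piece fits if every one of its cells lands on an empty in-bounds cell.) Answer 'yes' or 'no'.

Check each piece cell at anchor (1, 1):
  offset (0,0) -> (1,1): empty -> OK
  offset (0,1) -> (1,2): occupied ('#') -> FAIL
  offset (0,2) -> (1,3): empty -> OK
  offset (0,3) -> (1,4): empty -> OK
All cells valid: no

Answer: no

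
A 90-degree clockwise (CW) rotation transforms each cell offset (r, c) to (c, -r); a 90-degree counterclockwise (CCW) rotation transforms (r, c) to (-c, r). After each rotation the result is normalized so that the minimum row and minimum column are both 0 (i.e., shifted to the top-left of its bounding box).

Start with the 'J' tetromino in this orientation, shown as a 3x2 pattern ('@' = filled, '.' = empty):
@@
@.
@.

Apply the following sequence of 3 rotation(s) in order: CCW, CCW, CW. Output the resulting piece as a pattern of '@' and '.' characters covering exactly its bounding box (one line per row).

Answer: @..
@@@

Derivation:
Start:
@@
@.
@.
After rotation 1 (CCW):
@..
@@@
After rotation 2 (CCW):
.@
.@
@@
After rotation 3 (CW):
@..
@@@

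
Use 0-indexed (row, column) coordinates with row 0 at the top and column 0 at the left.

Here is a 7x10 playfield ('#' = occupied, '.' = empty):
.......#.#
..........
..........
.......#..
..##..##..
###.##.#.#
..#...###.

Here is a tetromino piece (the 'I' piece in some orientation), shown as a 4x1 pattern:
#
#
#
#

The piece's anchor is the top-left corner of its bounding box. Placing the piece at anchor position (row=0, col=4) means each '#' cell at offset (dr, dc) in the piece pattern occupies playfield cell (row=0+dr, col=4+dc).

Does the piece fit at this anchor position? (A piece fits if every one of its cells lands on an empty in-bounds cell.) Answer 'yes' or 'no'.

Check each piece cell at anchor (0, 4):
  offset (0,0) -> (0,4): empty -> OK
  offset (1,0) -> (1,4): empty -> OK
  offset (2,0) -> (2,4): empty -> OK
  offset (3,0) -> (3,4): empty -> OK
All cells valid: yes

Answer: yes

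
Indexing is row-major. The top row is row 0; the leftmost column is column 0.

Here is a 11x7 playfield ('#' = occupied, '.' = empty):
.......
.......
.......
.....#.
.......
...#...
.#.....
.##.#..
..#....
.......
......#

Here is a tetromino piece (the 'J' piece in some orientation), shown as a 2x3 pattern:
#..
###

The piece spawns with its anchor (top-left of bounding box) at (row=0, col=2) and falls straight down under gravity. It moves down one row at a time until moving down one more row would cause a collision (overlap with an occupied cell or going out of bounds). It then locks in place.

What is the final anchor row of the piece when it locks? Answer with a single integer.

Answer: 3

Derivation:
Spawn at (row=0, col=2). Try each row:
  row 0: fits
  row 1: fits
  row 2: fits
  row 3: fits
  row 4: blocked -> lock at row 3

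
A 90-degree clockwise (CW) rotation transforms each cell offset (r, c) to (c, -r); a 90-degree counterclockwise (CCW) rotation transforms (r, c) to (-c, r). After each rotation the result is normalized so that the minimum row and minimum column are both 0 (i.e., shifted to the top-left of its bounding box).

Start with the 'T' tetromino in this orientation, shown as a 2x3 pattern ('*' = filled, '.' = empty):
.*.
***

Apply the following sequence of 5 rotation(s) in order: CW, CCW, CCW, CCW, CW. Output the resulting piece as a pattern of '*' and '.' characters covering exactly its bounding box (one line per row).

Start:
.*.
***
After rotation 1 (CW):
*.
**
*.
After rotation 2 (CCW):
.*.
***
After rotation 3 (CCW):
.*
**
.*
After rotation 4 (CCW):
***
.*.
After rotation 5 (CW):
.*
**
.*

Answer: .*
**
.*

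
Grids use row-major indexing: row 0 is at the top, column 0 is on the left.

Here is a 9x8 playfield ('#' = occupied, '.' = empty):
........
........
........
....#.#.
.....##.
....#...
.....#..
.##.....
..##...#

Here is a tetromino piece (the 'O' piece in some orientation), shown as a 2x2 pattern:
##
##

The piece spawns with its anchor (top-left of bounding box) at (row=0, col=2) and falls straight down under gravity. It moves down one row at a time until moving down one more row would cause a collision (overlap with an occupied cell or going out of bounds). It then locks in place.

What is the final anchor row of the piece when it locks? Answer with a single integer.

Answer: 5

Derivation:
Spawn at (row=0, col=2). Try each row:
  row 0: fits
  row 1: fits
  row 2: fits
  row 3: fits
  row 4: fits
  row 5: fits
  row 6: blocked -> lock at row 5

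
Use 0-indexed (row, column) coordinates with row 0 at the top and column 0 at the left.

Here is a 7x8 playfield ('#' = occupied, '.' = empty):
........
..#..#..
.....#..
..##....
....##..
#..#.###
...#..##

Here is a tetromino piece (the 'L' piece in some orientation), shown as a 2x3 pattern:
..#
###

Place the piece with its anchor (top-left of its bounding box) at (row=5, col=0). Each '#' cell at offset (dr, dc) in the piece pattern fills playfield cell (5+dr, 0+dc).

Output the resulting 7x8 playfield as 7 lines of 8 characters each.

Answer: ........
..#..#..
.....#..
..##....
....##..
#.##.###
####..##

Derivation:
Fill (5+0,0+2) = (5,2)
Fill (5+1,0+0) = (6,0)
Fill (5+1,0+1) = (6,1)
Fill (5+1,0+2) = (6,2)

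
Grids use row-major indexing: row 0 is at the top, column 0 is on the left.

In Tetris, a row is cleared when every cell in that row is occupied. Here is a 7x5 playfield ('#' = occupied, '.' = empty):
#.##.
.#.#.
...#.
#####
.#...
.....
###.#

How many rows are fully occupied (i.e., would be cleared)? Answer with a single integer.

Answer: 1

Derivation:
Check each row:
  row 0: 2 empty cells -> not full
  row 1: 3 empty cells -> not full
  row 2: 4 empty cells -> not full
  row 3: 0 empty cells -> FULL (clear)
  row 4: 4 empty cells -> not full
  row 5: 5 empty cells -> not full
  row 6: 1 empty cell -> not full
Total rows cleared: 1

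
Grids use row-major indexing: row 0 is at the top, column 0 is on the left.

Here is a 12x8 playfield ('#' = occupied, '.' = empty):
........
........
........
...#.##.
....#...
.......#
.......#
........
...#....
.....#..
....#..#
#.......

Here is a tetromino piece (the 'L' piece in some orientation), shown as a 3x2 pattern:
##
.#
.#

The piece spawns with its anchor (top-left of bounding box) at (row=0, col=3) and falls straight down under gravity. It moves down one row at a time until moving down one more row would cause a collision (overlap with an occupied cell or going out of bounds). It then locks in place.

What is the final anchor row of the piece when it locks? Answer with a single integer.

Answer: 1

Derivation:
Spawn at (row=0, col=3). Try each row:
  row 0: fits
  row 1: fits
  row 2: blocked -> lock at row 1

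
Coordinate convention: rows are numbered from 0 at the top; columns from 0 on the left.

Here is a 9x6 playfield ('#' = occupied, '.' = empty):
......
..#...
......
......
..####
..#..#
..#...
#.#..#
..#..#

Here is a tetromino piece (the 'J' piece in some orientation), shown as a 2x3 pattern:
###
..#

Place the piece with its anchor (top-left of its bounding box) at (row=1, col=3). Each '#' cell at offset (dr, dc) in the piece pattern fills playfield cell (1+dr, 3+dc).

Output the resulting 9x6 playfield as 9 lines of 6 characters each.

Answer: ......
..####
.....#
......
..####
..#..#
..#...
#.#..#
..#..#

Derivation:
Fill (1+0,3+0) = (1,3)
Fill (1+0,3+1) = (1,4)
Fill (1+0,3+2) = (1,5)
Fill (1+1,3+2) = (2,5)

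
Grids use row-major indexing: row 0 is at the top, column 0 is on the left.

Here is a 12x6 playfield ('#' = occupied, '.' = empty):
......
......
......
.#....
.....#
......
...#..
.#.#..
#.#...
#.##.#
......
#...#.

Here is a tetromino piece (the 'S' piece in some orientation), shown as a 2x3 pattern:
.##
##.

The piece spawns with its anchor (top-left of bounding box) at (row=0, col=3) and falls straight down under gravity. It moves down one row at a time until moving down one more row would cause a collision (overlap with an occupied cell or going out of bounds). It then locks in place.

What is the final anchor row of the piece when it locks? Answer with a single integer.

Spawn at (row=0, col=3). Try each row:
  row 0: fits
  row 1: fits
  row 2: fits
  row 3: fits
  row 4: blocked -> lock at row 3

Answer: 3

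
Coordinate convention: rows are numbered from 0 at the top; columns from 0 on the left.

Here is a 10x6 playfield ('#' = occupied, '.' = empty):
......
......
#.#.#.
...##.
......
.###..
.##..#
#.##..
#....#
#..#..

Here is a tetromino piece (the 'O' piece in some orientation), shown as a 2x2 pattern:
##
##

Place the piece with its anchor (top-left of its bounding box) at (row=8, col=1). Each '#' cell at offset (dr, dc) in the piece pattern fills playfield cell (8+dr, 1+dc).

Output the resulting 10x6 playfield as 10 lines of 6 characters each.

Fill (8+0,1+0) = (8,1)
Fill (8+0,1+1) = (8,2)
Fill (8+1,1+0) = (9,1)
Fill (8+1,1+1) = (9,2)

Answer: ......
......
#.#.#.
...##.
......
.###..
.##..#
#.##..
###..#
####..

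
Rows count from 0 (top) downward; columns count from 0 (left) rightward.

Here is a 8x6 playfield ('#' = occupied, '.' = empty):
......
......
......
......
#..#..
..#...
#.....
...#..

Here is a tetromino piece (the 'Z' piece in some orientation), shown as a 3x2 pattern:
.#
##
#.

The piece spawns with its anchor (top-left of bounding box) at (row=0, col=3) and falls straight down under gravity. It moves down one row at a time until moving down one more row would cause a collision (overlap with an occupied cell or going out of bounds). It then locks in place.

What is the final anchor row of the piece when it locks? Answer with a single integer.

Answer: 1

Derivation:
Spawn at (row=0, col=3). Try each row:
  row 0: fits
  row 1: fits
  row 2: blocked -> lock at row 1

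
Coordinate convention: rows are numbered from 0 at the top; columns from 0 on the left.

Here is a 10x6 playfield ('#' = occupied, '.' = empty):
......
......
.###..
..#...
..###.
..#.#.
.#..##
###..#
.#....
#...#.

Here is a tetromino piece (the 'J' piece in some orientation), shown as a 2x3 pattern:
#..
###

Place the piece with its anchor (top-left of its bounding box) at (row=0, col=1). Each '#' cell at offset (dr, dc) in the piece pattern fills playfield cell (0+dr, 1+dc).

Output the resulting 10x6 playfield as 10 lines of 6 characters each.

Answer: .#....
.###..
.###..
..#...
..###.
..#.#.
.#..##
###..#
.#....
#...#.

Derivation:
Fill (0+0,1+0) = (0,1)
Fill (0+1,1+0) = (1,1)
Fill (0+1,1+1) = (1,2)
Fill (0+1,1+2) = (1,3)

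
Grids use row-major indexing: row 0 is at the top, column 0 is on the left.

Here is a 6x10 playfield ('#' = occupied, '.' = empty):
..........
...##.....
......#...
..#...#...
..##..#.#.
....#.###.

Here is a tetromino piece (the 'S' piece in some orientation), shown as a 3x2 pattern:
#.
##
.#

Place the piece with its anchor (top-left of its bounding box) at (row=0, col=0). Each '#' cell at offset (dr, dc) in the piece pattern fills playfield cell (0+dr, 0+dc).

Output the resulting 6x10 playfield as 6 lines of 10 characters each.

Fill (0+0,0+0) = (0,0)
Fill (0+1,0+0) = (1,0)
Fill (0+1,0+1) = (1,1)
Fill (0+2,0+1) = (2,1)

Answer: #.........
##.##.....
.#....#...
..#...#...
..##..#.#.
....#.###.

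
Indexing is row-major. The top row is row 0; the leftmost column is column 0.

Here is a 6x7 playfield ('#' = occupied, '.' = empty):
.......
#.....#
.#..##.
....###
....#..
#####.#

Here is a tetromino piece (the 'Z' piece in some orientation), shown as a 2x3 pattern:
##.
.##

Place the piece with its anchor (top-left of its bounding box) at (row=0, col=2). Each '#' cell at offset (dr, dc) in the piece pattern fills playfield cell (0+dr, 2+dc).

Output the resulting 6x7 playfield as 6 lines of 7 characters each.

Answer: ..##...
#..##.#
.#..##.
....###
....#..
#####.#

Derivation:
Fill (0+0,2+0) = (0,2)
Fill (0+0,2+1) = (0,3)
Fill (0+1,2+1) = (1,3)
Fill (0+1,2+2) = (1,4)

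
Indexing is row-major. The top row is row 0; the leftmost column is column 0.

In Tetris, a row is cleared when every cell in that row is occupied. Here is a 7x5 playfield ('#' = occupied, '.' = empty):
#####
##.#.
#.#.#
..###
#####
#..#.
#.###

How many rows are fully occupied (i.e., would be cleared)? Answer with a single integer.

Answer: 2

Derivation:
Check each row:
  row 0: 0 empty cells -> FULL (clear)
  row 1: 2 empty cells -> not full
  row 2: 2 empty cells -> not full
  row 3: 2 empty cells -> not full
  row 4: 0 empty cells -> FULL (clear)
  row 5: 3 empty cells -> not full
  row 6: 1 empty cell -> not full
Total rows cleared: 2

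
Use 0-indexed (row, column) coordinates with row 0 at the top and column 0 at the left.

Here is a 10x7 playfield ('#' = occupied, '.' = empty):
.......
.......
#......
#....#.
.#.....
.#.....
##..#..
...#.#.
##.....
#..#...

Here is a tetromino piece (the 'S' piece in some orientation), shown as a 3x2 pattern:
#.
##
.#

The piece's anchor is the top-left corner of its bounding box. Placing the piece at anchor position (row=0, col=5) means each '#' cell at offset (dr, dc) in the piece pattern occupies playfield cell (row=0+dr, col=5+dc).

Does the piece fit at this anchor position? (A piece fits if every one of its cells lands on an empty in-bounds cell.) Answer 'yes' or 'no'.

Answer: yes

Derivation:
Check each piece cell at anchor (0, 5):
  offset (0,0) -> (0,5): empty -> OK
  offset (1,0) -> (1,5): empty -> OK
  offset (1,1) -> (1,6): empty -> OK
  offset (2,1) -> (2,6): empty -> OK
All cells valid: yes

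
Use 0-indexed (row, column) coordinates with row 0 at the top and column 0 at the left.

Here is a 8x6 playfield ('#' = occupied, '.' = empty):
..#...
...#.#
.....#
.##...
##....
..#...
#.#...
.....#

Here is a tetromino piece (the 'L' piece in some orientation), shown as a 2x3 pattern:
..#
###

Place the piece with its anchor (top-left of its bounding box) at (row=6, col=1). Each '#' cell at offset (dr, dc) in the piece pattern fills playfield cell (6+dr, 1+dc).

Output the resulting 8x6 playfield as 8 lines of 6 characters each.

Fill (6+0,1+2) = (6,3)
Fill (6+1,1+0) = (7,1)
Fill (6+1,1+1) = (7,2)
Fill (6+1,1+2) = (7,3)

Answer: ..#...
...#.#
.....#
.##...
##....
..#...
#.##..
.###.#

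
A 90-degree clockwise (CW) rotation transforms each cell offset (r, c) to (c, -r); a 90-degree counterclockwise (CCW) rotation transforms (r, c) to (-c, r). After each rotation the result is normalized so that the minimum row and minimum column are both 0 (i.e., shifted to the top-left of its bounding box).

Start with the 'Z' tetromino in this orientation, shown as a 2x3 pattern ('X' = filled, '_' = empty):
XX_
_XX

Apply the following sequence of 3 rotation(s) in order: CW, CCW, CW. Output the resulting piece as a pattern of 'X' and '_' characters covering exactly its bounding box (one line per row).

Answer: _X
XX
X_

Derivation:
Start:
XX_
_XX
After rotation 1 (CW):
_X
XX
X_
After rotation 2 (CCW):
XX_
_XX
After rotation 3 (CW):
_X
XX
X_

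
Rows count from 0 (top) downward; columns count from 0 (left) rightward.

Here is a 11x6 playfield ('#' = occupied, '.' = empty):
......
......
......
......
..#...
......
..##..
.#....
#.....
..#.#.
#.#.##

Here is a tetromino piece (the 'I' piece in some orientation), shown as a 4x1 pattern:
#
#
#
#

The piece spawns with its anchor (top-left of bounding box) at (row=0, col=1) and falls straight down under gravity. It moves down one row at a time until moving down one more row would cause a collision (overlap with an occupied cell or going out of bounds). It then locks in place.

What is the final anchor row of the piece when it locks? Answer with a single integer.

Answer: 3

Derivation:
Spawn at (row=0, col=1). Try each row:
  row 0: fits
  row 1: fits
  row 2: fits
  row 3: fits
  row 4: blocked -> lock at row 3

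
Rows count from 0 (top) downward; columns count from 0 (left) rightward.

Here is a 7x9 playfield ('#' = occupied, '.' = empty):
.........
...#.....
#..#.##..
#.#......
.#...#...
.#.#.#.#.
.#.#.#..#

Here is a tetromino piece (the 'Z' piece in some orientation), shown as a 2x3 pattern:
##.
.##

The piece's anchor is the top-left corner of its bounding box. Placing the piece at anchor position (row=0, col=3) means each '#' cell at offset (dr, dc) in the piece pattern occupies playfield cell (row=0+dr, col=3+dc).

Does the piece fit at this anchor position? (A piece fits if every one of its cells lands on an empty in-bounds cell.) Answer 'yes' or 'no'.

Check each piece cell at anchor (0, 3):
  offset (0,0) -> (0,3): empty -> OK
  offset (0,1) -> (0,4): empty -> OK
  offset (1,1) -> (1,4): empty -> OK
  offset (1,2) -> (1,5): empty -> OK
All cells valid: yes

Answer: yes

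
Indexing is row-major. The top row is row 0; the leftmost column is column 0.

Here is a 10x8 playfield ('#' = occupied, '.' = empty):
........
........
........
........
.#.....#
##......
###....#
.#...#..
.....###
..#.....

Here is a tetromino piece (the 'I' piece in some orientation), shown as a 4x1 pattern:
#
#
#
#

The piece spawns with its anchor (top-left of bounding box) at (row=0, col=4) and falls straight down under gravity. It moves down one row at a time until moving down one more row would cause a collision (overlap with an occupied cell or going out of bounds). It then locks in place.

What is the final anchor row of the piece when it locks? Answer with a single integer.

Answer: 6

Derivation:
Spawn at (row=0, col=4). Try each row:
  row 0: fits
  row 1: fits
  row 2: fits
  row 3: fits
  row 4: fits
  row 5: fits
  row 6: fits
  row 7: blocked -> lock at row 6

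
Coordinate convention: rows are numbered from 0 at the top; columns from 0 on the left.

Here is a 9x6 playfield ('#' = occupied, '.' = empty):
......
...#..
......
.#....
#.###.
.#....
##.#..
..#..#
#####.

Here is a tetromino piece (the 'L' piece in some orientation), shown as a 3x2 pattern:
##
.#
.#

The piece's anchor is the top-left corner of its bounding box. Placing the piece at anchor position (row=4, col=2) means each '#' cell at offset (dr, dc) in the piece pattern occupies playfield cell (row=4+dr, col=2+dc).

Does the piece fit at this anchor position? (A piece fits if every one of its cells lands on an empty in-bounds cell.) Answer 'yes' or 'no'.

Check each piece cell at anchor (4, 2):
  offset (0,0) -> (4,2): occupied ('#') -> FAIL
  offset (0,1) -> (4,3): occupied ('#') -> FAIL
  offset (1,1) -> (5,3): empty -> OK
  offset (2,1) -> (6,3): occupied ('#') -> FAIL
All cells valid: no

Answer: no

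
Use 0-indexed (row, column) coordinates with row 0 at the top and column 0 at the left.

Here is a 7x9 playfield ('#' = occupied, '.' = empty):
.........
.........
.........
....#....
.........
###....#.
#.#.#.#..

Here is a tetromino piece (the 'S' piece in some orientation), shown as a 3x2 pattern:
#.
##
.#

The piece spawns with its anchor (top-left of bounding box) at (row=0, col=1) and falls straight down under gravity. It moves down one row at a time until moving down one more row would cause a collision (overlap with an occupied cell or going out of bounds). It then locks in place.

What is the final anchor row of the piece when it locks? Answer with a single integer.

Spawn at (row=0, col=1). Try each row:
  row 0: fits
  row 1: fits
  row 2: fits
  row 3: blocked -> lock at row 2

Answer: 2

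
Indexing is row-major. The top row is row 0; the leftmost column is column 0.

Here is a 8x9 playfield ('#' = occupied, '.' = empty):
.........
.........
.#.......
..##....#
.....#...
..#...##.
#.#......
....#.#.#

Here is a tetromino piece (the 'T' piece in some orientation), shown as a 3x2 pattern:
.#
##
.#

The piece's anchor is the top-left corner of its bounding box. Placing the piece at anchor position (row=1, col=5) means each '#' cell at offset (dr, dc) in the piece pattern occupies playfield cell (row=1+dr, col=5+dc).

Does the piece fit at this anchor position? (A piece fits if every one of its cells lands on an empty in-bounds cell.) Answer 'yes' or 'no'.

Check each piece cell at anchor (1, 5):
  offset (0,1) -> (1,6): empty -> OK
  offset (1,0) -> (2,5): empty -> OK
  offset (1,1) -> (2,6): empty -> OK
  offset (2,1) -> (3,6): empty -> OK
All cells valid: yes

Answer: yes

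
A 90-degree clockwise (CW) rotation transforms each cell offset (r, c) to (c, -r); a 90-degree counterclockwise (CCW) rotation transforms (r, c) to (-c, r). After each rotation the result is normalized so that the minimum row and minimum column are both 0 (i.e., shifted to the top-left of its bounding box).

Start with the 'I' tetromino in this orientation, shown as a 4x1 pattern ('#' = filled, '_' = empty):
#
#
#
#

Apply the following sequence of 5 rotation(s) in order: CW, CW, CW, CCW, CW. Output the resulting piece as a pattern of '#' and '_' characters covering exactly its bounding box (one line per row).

Answer: ####

Derivation:
Start:
#
#
#
#
After rotation 1 (CW):
####
After rotation 2 (CW):
#
#
#
#
After rotation 3 (CW):
####
After rotation 4 (CCW):
#
#
#
#
After rotation 5 (CW):
####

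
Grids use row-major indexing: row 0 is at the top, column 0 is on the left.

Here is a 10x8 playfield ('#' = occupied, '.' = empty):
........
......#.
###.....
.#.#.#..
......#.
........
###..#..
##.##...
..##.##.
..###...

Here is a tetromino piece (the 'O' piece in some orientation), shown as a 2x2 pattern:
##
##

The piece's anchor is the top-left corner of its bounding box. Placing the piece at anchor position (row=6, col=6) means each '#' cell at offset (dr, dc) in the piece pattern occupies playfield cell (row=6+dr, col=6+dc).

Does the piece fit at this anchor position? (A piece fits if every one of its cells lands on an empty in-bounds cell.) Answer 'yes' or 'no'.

Answer: yes

Derivation:
Check each piece cell at anchor (6, 6):
  offset (0,0) -> (6,6): empty -> OK
  offset (0,1) -> (6,7): empty -> OK
  offset (1,0) -> (7,6): empty -> OK
  offset (1,1) -> (7,7): empty -> OK
All cells valid: yes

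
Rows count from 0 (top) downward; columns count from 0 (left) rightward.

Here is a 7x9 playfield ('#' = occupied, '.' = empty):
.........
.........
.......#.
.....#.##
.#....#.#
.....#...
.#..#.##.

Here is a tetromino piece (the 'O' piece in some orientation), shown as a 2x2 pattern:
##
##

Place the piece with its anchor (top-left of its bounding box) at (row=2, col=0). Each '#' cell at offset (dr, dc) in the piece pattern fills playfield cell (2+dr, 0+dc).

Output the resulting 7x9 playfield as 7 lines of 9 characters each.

Fill (2+0,0+0) = (2,0)
Fill (2+0,0+1) = (2,1)
Fill (2+1,0+0) = (3,0)
Fill (2+1,0+1) = (3,1)

Answer: .........
.........
##.....#.
##...#.##
.#....#.#
.....#...
.#..#.##.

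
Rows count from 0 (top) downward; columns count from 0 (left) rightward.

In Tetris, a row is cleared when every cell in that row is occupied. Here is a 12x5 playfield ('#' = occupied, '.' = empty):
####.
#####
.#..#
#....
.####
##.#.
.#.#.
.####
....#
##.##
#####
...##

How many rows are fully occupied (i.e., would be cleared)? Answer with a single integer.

Check each row:
  row 0: 1 empty cell -> not full
  row 1: 0 empty cells -> FULL (clear)
  row 2: 3 empty cells -> not full
  row 3: 4 empty cells -> not full
  row 4: 1 empty cell -> not full
  row 5: 2 empty cells -> not full
  row 6: 3 empty cells -> not full
  row 7: 1 empty cell -> not full
  row 8: 4 empty cells -> not full
  row 9: 1 empty cell -> not full
  row 10: 0 empty cells -> FULL (clear)
  row 11: 3 empty cells -> not full
Total rows cleared: 2

Answer: 2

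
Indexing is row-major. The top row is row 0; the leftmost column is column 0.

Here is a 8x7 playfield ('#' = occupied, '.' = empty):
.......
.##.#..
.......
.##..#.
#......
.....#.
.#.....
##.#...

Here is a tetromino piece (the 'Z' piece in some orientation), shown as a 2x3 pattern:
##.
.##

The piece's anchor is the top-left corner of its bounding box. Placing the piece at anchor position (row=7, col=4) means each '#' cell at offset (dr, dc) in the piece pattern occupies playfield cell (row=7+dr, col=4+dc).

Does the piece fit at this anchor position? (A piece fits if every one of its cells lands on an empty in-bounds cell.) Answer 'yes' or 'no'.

Check each piece cell at anchor (7, 4):
  offset (0,0) -> (7,4): empty -> OK
  offset (0,1) -> (7,5): empty -> OK
  offset (1,1) -> (8,5): out of bounds -> FAIL
  offset (1,2) -> (8,6): out of bounds -> FAIL
All cells valid: no

Answer: no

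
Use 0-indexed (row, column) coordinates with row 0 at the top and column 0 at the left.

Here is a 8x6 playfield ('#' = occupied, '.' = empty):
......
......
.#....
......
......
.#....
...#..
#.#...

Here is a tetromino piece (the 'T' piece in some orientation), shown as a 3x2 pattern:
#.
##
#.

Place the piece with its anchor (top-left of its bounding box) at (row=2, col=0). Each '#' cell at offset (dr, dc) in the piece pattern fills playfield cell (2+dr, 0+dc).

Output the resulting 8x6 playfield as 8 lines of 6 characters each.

Answer: ......
......
##....
##....
#.....
.#....
...#..
#.#...

Derivation:
Fill (2+0,0+0) = (2,0)
Fill (2+1,0+0) = (3,0)
Fill (2+1,0+1) = (3,1)
Fill (2+2,0+0) = (4,0)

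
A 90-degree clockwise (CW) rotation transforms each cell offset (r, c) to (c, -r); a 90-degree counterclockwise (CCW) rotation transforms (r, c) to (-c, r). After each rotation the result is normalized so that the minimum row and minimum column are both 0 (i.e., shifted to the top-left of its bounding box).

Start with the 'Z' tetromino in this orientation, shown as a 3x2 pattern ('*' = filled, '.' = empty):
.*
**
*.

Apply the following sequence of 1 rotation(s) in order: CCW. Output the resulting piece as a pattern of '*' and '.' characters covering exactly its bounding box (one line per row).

Start:
.*
**
*.
After rotation 1 (CCW):
**.
.**

Answer: **.
.**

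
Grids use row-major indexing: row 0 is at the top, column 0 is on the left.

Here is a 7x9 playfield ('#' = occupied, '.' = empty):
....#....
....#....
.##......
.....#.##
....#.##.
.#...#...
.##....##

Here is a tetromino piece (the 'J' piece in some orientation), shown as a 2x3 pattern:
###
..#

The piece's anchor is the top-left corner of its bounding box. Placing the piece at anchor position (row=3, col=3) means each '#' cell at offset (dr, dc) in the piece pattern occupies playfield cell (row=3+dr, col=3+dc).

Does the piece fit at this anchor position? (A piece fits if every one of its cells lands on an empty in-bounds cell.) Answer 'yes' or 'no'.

Answer: no

Derivation:
Check each piece cell at anchor (3, 3):
  offset (0,0) -> (3,3): empty -> OK
  offset (0,1) -> (3,4): empty -> OK
  offset (0,2) -> (3,5): occupied ('#') -> FAIL
  offset (1,2) -> (4,5): empty -> OK
All cells valid: no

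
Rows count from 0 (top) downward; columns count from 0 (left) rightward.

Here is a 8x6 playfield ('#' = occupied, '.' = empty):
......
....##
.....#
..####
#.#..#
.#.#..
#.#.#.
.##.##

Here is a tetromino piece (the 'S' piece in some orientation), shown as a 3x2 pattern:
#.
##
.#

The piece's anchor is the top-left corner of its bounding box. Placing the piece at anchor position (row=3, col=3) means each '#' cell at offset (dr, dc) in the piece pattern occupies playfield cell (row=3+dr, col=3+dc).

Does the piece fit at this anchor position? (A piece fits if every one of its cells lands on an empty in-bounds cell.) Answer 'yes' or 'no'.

Check each piece cell at anchor (3, 3):
  offset (0,0) -> (3,3): occupied ('#') -> FAIL
  offset (1,0) -> (4,3): empty -> OK
  offset (1,1) -> (4,4): empty -> OK
  offset (2,1) -> (5,4): empty -> OK
All cells valid: no

Answer: no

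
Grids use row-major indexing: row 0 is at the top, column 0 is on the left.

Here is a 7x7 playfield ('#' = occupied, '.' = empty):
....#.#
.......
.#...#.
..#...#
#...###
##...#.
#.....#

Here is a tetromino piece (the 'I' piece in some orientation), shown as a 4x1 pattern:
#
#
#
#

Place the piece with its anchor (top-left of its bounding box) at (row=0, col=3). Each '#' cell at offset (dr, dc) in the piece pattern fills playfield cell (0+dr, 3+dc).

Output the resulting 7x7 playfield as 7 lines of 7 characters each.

Fill (0+0,3+0) = (0,3)
Fill (0+1,3+0) = (1,3)
Fill (0+2,3+0) = (2,3)
Fill (0+3,3+0) = (3,3)

Answer: ...##.#
...#...
.#.#.#.
..##..#
#...###
##...#.
#.....#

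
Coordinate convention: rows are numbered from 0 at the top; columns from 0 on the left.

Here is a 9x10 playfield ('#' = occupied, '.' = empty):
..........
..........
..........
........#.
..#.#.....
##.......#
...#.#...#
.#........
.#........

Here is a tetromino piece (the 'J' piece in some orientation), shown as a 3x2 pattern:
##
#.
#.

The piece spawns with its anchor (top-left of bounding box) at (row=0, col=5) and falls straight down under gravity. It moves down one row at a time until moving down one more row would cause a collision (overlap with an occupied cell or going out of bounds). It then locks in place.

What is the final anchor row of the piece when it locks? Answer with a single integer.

Answer: 3

Derivation:
Spawn at (row=0, col=5). Try each row:
  row 0: fits
  row 1: fits
  row 2: fits
  row 3: fits
  row 4: blocked -> lock at row 3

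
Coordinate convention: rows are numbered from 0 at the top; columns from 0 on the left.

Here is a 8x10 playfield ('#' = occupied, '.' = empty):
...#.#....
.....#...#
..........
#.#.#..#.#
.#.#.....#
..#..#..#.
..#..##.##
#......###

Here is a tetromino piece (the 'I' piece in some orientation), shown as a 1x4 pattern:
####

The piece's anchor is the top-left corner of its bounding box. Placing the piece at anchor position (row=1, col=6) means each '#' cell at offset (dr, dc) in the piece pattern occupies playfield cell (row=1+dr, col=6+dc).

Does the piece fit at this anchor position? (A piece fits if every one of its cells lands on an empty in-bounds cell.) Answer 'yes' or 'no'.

Answer: no

Derivation:
Check each piece cell at anchor (1, 6):
  offset (0,0) -> (1,6): empty -> OK
  offset (0,1) -> (1,7): empty -> OK
  offset (0,2) -> (1,8): empty -> OK
  offset (0,3) -> (1,9): occupied ('#') -> FAIL
All cells valid: no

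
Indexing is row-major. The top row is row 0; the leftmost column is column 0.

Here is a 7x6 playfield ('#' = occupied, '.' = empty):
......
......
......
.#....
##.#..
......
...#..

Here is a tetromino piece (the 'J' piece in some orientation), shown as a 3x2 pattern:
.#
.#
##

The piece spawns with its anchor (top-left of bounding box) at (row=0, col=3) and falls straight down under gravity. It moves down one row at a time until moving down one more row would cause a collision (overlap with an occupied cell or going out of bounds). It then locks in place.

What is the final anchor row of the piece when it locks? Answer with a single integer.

Spawn at (row=0, col=3). Try each row:
  row 0: fits
  row 1: fits
  row 2: blocked -> lock at row 1

Answer: 1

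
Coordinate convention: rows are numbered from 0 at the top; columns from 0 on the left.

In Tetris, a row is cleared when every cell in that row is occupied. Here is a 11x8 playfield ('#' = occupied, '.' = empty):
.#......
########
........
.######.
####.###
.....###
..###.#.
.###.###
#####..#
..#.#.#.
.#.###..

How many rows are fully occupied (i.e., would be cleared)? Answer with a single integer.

Answer: 1

Derivation:
Check each row:
  row 0: 7 empty cells -> not full
  row 1: 0 empty cells -> FULL (clear)
  row 2: 8 empty cells -> not full
  row 3: 2 empty cells -> not full
  row 4: 1 empty cell -> not full
  row 5: 5 empty cells -> not full
  row 6: 4 empty cells -> not full
  row 7: 2 empty cells -> not full
  row 8: 2 empty cells -> not full
  row 9: 5 empty cells -> not full
  row 10: 4 empty cells -> not full
Total rows cleared: 1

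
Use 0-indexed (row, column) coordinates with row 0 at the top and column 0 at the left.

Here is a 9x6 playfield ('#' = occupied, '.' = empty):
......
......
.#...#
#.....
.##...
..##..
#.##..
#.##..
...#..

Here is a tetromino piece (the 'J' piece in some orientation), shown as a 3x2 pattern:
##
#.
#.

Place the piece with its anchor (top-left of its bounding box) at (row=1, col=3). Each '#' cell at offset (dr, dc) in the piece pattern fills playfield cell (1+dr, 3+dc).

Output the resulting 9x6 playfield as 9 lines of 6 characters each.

Answer: ......
...##.
.#.#.#
#..#..
.##...
..##..
#.##..
#.##..
...#..

Derivation:
Fill (1+0,3+0) = (1,3)
Fill (1+0,3+1) = (1,4)
Fill (1+1,3+0) = (2,3)
Fill (1+2,3+0) = (3,3)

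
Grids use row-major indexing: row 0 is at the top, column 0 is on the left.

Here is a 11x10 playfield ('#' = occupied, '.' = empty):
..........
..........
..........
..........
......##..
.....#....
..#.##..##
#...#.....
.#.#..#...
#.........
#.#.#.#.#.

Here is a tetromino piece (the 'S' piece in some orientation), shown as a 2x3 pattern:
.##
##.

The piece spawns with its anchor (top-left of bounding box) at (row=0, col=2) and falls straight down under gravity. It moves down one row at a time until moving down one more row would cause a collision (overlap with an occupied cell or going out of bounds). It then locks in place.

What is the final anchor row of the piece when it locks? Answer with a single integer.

Answer: 4

Derivation:
Spawn at (row=0, col=2). Try each row:
  row 0: fits
  row 1: fits
  row 2: fits
  row 3: fits
  row 4: fits
  row 5: blocked -> lock at row 4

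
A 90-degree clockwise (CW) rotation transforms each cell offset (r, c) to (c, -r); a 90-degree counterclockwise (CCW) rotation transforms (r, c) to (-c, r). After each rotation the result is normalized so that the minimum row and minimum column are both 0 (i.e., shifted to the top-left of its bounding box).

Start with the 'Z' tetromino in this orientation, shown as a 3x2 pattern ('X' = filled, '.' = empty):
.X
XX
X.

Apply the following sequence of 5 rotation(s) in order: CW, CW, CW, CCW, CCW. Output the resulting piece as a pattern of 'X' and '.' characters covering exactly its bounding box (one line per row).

Answer: XX.
.XX

Derivation:
Start:
.X
XX
X.
After rotation 1 (CW):
XX.
.XX
After rotation 2 (CW):
.X
XX
X.
After rotation 3 (CW):
XX.
.XX
After rotation 4 (CCW):
.X
XX
X.
After rotation 5 (CCW):
XX.
.XX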